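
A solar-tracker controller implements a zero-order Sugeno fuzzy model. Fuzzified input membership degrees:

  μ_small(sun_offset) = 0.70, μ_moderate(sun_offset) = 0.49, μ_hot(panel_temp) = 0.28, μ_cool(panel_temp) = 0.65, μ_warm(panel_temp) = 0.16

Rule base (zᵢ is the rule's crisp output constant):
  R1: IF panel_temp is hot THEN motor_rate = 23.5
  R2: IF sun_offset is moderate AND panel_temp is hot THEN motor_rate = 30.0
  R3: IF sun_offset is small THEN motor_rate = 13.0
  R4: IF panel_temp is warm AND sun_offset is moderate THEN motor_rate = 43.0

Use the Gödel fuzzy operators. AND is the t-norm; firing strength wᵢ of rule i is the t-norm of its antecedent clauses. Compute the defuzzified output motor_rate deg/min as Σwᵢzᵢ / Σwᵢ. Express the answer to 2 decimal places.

21.80

R1 (z=23.5): hot=0.28 → w = 0.28
R2 (z=30.0): moderate=0.49, hot=0.28; AND[min(a, b)] → w = 0.28
R3 (z=13.0): small=0.70 → w = 0.70
R4 (z=43.0): warm=0.16, moderate=0.49; AND[min(a, b)] → w = 0.16
Weighted average = (0.28·23.5 + 0.28·30.0 + 0.70·13.0 + 0.16·43.0) / (0.28 + 0.28 + 0.70 + 0.16)
  = 30.9600 / 1.4200 = 21.80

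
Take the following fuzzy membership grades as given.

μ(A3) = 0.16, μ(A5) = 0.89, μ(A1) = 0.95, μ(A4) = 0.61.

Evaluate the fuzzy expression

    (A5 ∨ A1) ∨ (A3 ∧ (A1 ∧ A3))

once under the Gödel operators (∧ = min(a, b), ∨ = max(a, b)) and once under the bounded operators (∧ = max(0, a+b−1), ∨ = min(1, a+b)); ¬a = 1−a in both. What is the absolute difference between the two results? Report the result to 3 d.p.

Under Gödel:
  A5 ∨ A1 = max(a, b) on (0.89, 0.95) = 0.95
  A1 ∧ A3 = min(a, b) on (0.95, 0.16) = 0.16
  A3 ∧ (A1 ∧ A3) = min(a, b) on (0.16, 0.16) = 0.16
  (A5 ∨ A1) ∨ (A3 ∧ (A1 ∧ A3)) = max(a, b) on (0.95, 0.16) = 0.95
  → value = 0.9500
Under bounded:
  A5 ∨ A1 = min(1, a+b) on (0.89, 0.95) = 1.00
  A1 ∧ A3 = max(0, a+b−1) on (0.95, 0.16) = 0.11
  A3 ∧ (A1 ∧ A3) = max(0, a+b−1) on (0.16, 0.11) = 0.00
  (A5 ∨ A1) ∨ (A3 ∧ (A1 ∧ A3)) = min(1, a+b) on (1.00, 0.00) = 1.00
  → value = 1.0000
|0.9500 − 1.0000| = 0.050

0.050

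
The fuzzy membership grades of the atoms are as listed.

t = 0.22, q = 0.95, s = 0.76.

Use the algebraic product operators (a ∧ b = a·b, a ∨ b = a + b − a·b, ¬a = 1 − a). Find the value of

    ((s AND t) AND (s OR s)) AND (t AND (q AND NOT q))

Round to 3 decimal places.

s AND t = a·b on (0.7600, 0.2200) = 0.1672
s OR s = a + b − a·b on (0.7600, 0.7600) = 0.9424
(s AND t) AND (s OR s) = a·b on (0.1672, 0.9424) = 0.1576
NOT q = 1 − 0.9500 = 0.0500
q AND NOT q = a·b on (0.9500, 0.0500) = 0.0475
t AND (q AND NOT q) = a·b on (0.2200, 0.0475) = 0.0105
((s AND t) AND (s OR s)) AND (t AND (q AND NOT q)) = a·b on (0.1576, 0.0105) = 0.0016

0.002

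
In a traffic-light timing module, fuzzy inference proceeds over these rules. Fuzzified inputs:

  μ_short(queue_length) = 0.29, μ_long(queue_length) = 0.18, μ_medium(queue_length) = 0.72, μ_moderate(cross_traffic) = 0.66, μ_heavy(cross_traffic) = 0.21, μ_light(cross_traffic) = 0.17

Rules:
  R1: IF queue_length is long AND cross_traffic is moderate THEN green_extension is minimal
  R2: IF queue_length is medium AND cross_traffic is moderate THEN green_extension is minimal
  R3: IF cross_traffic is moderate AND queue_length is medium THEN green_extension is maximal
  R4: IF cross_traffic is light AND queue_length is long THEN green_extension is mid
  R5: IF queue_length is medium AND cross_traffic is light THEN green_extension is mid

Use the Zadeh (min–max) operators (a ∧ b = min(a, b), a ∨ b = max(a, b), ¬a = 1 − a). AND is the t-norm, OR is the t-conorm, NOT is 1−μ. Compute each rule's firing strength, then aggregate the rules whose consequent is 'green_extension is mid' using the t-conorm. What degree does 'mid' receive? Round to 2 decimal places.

R1: long=0.18, moderate=0.66; AND[min(a, b)] → w = 0.18
R2: medium=0.72, moderate=0.66; AND[min(a, b)] → w = 0.66
R3: moderate=0.66, medium=0.72; AND[min(a, b)] → w = 0.66
R4: light=0.17, long=0.18; AND[min(a, b)] → w = 0.17
R5: medium=0.72, light=0.17; AND[min(a, b)] → w = 0.17
Rules with consequent 'mid': {R4, R5} → strengths 0.17, 0.17
Aggregate via t-conorm [max(a, b)]: 0.17

0.17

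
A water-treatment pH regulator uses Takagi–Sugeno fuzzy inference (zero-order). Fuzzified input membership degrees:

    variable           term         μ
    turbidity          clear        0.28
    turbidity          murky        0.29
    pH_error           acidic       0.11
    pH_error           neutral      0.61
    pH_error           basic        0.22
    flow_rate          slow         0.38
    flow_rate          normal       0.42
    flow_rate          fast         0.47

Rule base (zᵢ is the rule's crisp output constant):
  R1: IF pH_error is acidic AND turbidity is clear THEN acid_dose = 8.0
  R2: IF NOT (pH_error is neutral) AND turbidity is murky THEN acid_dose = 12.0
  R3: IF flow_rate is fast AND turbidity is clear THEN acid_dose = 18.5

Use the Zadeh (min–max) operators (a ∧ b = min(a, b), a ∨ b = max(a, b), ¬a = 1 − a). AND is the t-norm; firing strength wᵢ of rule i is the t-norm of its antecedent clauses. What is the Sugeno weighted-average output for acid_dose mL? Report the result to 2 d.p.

R1 (z=8.0): acidic=0.11, clear=0.28; AND[min(a, b)] → w = 0.11
R2 (z=12.0): ¬neutral=1−0.61=0.39, murky=0.29; AND[min(a, b)] → w = 0.29
R3 (z=18.5): fast=0.47, clear=0.28; AND[min(a, b)] → w = 0.28
Weighted average = (0.11·8.0 + 0.29·12.0 + 0.28·18.5) / (0.11 + 0.29 + 0.28)
  = 9.5400 / 0.6800 = 14.03

14.03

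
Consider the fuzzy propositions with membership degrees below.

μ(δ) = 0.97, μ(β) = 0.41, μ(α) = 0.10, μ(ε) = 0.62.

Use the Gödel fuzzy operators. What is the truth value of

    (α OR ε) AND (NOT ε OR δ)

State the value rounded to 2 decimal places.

0.62

α OR ε = max(a, b) on (0.10, 0.62) = 0.62
NOT ε = 1 − 0.62 = 0.38
NOT ε OR δ = max(a, b) on (0.38, 0.97) = 0.97
(α OR ε) AND (NOT ε OR δ) = min(a, b) on (0.62, 0.97) = 0.62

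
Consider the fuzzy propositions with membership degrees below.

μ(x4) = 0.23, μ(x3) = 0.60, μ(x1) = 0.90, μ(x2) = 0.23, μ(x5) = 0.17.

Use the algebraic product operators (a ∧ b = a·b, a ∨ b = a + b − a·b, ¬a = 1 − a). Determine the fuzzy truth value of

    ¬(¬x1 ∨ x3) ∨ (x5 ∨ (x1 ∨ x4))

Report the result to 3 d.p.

¬x1 = 1 − 0.9000 = 0.1000
¬x1 ∨ x3 = a + b − a·b on (0.1000, 0.6000) = 0.6400
¬(¬x1 ∨ x3) = 1 − 0.6400 = 0.3600
x1 ∨ x4 = a + b − a·b on (0.9000, 0.2300) = 0.9230
x5 ∨ (x1 ∨ x4) = a + b − a·b on (0.1700, 0.9230) = 0.9361
¬(¬x1 ∨ x3) ∨ (x5 ∨ (x1 ∨ x4)) = a + b − a·b on (0.3600, 0.9361) = 0.9591

0.959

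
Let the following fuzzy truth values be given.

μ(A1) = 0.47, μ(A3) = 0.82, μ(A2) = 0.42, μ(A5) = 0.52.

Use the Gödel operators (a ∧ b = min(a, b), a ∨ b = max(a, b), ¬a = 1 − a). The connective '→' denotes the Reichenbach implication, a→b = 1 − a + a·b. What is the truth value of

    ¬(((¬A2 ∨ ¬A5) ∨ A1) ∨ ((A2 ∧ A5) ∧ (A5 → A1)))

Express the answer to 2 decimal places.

¬A2 = 1 − 0.42 = 0.58
¬A5 = 1 − 0.52 = 0.48
¬A2 ∨ ¬A5 = max(a, b) on (0.58, 0.48) = 0.58
(¬A2 ∨ ¬A5) ∨ A1 = max(a, b) on (0.58, 0.47) = 0.58
A2 ∧ A5 = min(a, b) on (0.42, 0.52) = 0.42
A5 → A1  [Reichenbach: 1 − a + a·b] with a=0.52, b=0.47 → 0.72
(A2 ∧ A5) ∧ (A5 → A1) = min(a, b) on (0.42, 0.72) = 0.42
((¬A2 ∨ ¬A5) ∨ A1) ∨ ((A2 ∧ A5) ∧ (A5 → A1)) = max(a, b) on (0.58, 0.42) = 0.58
¬(((¬A2 ∨ ¬A5) ∨ A1) ∨ ((A2 ∧ A5) ∧ (A5 → A1))) = 1 − 0.58 = 0.42

0.42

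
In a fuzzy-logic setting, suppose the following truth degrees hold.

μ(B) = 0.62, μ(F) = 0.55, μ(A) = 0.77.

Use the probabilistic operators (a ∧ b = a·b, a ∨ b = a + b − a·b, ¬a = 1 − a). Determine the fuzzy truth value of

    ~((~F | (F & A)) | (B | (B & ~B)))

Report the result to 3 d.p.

0.092

~F = 1 − 0.5500 = 0.4500
F & A = a·b on (0.5500, 0.7700) = 0.4235
~F | (F & A) = a + b − a·b on (0.4500, 0.4235) = 0.6829
~B = 1 − 0.6200 = 0.3800
B & ~B = a·b on (0.6200, 0.3800) = 0.2356
B | (B & ~B) = a + b − a·b on (0.6200, 0.2356) = 0.7095
(~F | (F & A)) | (B | (B & ~B)) = a + b − a·b on (0.6829, 0.7095) = 0.9079
~((~F | (F & A)) | (B | (B & ~B))) = 1 − 0.9079 = 0.0921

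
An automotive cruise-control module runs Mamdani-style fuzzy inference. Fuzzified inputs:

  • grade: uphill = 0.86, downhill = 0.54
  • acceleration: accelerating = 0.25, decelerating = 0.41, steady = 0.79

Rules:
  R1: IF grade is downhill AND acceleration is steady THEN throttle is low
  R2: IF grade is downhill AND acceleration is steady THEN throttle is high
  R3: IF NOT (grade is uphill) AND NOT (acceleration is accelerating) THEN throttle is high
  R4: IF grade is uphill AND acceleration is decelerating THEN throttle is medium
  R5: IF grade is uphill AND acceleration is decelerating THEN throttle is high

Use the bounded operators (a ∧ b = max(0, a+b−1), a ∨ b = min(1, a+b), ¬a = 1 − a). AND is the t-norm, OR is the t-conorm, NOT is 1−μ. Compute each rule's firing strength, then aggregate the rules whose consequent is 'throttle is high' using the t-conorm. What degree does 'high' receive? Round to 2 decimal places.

R1: downhill=0.54, steady=0.79; AND[max(0, a+b−1)] → w = 0.33
R2: downhill=0.54, steady=0.79; AND[max(0, a+b−1)] → w = 0.33
R3: ¬uphill=1−0.86=0.14, ¬accelerating=1−0.25=0.75; AND[max(0, a+b−1)] → w = 0.00
R4: uphill=0.86, decelerating=0.41; AND[max(0, a+b−1)] → w = 0.27
R5: uphill=0.86, decelerating=0.41; AND[max(0, a+b−1)] → w = 0.27
Rules with consequent 'high': {R2, R3, R5} → strengths 0.33, 0.00, 0.27
Aggregate via t-conorm [min(1, a+b)]: 0.60

0.60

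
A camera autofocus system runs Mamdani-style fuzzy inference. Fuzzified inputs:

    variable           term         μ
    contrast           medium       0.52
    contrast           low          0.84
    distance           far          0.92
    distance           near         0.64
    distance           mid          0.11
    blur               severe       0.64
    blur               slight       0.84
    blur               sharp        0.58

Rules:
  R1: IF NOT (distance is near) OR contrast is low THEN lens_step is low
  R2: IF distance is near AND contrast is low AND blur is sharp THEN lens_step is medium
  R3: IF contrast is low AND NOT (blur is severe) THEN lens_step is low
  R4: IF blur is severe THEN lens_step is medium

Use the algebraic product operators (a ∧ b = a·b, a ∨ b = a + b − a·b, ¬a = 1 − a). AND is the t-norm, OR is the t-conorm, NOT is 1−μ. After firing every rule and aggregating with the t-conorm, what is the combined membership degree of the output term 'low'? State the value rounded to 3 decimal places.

R1: ¬near=1−0.64=0.36, low=0.84; OR[a + b − a·b] → w = 0.8976
R2: near=0.64, low=0.84, sharp=0.58; AND[a·b] → w = 0.3118
R3: low=0.84, ¬severe=1−0.64=0.36; AND[a·b] → w = 0.3024
R4: severe=0.64 → w = 0.6400
Rules with consequent 'low': {R1, R3} → strengths 0.8976, 0.3024
Aggregate via t-conorm [a + b − a·b]: 0.9286

0.929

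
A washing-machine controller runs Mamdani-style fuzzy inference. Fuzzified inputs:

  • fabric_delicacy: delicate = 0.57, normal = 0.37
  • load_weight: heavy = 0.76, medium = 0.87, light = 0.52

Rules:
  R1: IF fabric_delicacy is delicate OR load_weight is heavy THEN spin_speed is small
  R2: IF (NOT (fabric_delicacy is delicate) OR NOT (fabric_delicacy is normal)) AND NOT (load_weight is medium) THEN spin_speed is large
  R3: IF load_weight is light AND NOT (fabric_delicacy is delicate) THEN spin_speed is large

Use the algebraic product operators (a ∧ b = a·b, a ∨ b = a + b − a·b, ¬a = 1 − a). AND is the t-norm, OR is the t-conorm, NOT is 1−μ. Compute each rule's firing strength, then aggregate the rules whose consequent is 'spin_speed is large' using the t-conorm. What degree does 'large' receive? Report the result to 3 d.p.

R1: delicate=0.57, heavy=0.76; OR[a + b − a·b] → w = 0.8968
R2: (¬delicate=1−0.57=0.43 OR ¬normal=1−0.37=0.63) = 0.7891; AND[a·b] with ¬medium=1−0.87=0.13 → w = 0.1026
R3: light=0.52, ¬delicate=1−0.57=0.43; AND[a·b] → w = 0.2236
Rules with consequent 'large': {R2, R3} → strengths 0.1026, 0.2236
Aggregate via t-conorm [a + b − a·b]: 0.3032

0.303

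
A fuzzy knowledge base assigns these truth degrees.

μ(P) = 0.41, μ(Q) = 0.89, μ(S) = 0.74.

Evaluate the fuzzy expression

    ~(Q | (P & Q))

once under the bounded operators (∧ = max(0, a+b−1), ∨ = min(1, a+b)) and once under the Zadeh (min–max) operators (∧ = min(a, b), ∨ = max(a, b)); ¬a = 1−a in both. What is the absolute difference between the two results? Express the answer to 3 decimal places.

0.110

Under bounded:
  P & Q = max(0, a+b−1) on (0.41, 0.89) = 0.30
  Q | (P & Q) = min(1, a+b) on (0.89, 0.30) = 1.00
  ~(Q | (P & Q)) = 1 − 1.00 = 0.00
  → value = 0.0000
Under Zadeh (min–max):
  P & Q = min(a, b) on (0.41, 0.89) = 0.41
  Q | (P & Q) = max(a, b) on (0.89, 0.41) = 0.89
  ~(Q | (P & Q)) = 1 − 0.89 = 0.11
  → value = 0.1100
|0.0000 − 0.1100| = 0.110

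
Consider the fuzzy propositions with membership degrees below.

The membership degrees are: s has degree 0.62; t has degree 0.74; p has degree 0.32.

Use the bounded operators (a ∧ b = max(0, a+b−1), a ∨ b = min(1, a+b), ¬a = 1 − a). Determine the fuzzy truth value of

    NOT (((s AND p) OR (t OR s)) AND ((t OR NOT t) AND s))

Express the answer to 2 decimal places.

s AND p = max(0, a+b−1) on (0.62, 0.32) = 0.00
t OR s = min(1, a+b) on (0.74, 0.62) = 1.00
(s AND p) OR (t OR s) = min(1, a+b) on (0.00, 1.00) = 1.00
NOT t = 1 − 0.74 = 0.26
t OR NOT t = min(1, a+b) on (0.74, 0.26) = 1.00
(t OR NOT t) AND s = max(0, a+b−1) on (1.00, 0.62) = 0.62
((s AND p) OR (t OR s)) AND ((t OR NOT t) AND s) = max(0, a+b−1) on (1.00, 0.62) = 0.62
NOT (((s AND p) OR (t OR s)) AND ((t OR NOT t) AND s)) = 1 − 0.62 = 0.38

0.38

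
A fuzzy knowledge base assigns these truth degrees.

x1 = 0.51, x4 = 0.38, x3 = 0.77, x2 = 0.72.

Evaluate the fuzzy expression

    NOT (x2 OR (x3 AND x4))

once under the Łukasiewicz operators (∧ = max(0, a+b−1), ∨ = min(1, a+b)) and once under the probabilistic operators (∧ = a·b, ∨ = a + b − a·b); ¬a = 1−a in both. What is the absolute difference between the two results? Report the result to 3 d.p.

Under Łukasiewicz:
  x3 AND x4 = max(0, a+b−1) on (0.77, 0.38) = 0.15
  x2 OR (x3 AND x4) = min(1, a+b) on (0.72, 0.15) = 0.87
  NOT (x2 OR (x3 AND x4)) = 1 − 0.87 = 0.13
  → value = 0.1300
Under probabilistic:
  x3 AND x4 = a·b on (0.7700, 0.3800) = 0.2926
  x2 OR (x3 AND x4) = a + b − a·b on (0.7200, 0.2926) = 0.8019
  NOT (x2 OR (x3 AND x4)) = 1 − 0.8019 = 0.1981
  → value = 0.1981
|0.1300 − 0.1981| = 0.068

0.068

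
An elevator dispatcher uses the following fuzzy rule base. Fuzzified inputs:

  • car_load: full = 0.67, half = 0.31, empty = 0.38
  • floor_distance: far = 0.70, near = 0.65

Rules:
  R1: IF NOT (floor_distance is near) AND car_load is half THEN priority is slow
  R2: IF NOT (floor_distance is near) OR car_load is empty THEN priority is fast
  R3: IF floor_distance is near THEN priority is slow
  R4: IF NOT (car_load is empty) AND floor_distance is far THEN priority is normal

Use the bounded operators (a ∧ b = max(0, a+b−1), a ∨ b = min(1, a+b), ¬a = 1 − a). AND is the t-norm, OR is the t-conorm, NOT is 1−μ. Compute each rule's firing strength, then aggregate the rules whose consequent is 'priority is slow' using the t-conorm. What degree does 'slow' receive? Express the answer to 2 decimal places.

0.65

R1: ¬near=1−0.65=0.35, half=0.31; AND[max(0, a+b−1)] → w = 0.00
R2: ¬near=1−0.65=0.35, empty=0.38; OR[min(1, a+b)] → w = 0.73
R3: near=0.65 → w = 0.65
R4: ¬empty=1−0.38=0.62, far=0.70; AND[max(0, a+b−1)] → w = 0.32
Rules with consequent 'slow': {R1, R3} → strengths 0.00, 0.65
Aggregate via t-conorm [min(1, a+b)]: 0.65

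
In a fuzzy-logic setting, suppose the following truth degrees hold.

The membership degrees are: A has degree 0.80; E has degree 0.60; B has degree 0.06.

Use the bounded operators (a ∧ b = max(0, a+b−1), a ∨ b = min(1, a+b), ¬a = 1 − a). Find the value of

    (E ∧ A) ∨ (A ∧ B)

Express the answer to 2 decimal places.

E ∧ A = max(0, a+b−1) on (0.60, 0.80) = 0.40
A ∧ B = max(0, a+b−1) on (0.80, 0.06) = 0.00
(E ∧ A) ∨ (A ∧ B) = min(1, a+b) on (0.40, 0.00) = 0.40

0.40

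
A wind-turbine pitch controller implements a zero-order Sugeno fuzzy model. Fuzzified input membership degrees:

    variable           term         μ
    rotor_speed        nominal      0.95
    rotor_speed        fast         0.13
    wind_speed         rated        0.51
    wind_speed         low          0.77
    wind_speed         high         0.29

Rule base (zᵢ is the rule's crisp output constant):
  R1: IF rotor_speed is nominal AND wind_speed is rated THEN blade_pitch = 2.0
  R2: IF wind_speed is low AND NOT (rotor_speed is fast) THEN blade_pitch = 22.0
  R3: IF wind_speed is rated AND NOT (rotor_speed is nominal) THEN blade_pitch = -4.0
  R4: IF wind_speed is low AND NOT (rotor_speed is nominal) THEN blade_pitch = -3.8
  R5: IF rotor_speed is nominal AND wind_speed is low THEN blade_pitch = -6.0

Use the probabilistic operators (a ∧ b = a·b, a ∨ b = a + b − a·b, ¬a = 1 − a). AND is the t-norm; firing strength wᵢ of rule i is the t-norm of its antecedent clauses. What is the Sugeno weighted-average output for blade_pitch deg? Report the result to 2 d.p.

5.68

R1 (z=2.0): nominal=0.95, rated=0.51; AND[a·b] → w = 0.4845
R2 (z=22.0): low=0.77, ¬fast=1−0.13=0.87; AND[a·b] → w = 0.6699
R3 (z=-4.0): rated=0.51, ¬nominal=1−0.95=0.05; AND[a·b] → w = 0.0255
R4 (z=-3.8): low=0.77, ¬nominal=1−0.95=0.05; AND[a·b] → w = 0.0385
R5 (z=-6.0): nominal=0.95, low=0.77; AND[a·b] → w = 0.7315
Weighted average = (0.4845·2.0 + 0.6699·22.0 + 0.0255·-4.0 + 0.0385·-3.8 + 0.7315·-6.0) / (0.4845 + 0.6699 + 0.0255 + 0.0385 + 0.7315)
  = 11.0695 / 1.9499 = 5.68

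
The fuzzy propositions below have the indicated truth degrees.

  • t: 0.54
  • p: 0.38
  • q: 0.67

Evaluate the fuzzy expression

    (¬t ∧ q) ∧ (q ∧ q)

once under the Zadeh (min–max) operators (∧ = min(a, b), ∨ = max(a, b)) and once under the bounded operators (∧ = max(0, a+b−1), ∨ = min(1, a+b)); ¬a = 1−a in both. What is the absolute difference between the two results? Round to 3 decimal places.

Under Zadeh (min–max):
  ¬t = 1 − 0.54 = 0.46
  ¬t ∧ q = min(a, b) on (0.46, 0.67) = 0.46
  q ∧ q = min(a, b) on (0.67, 0.67) = 0.67
  (¬t ∧ q) ∧ (q ∧ q) = min(a, b) on (0.46, 0.67) = 0.46
  → value = 0.4600
Under bounded:
  ¬t = 1 − 0.54 = 0.46
  ¬t ∧ q = max(0, a+b−1) on (0.46, 0.67) = 0.13
  q ∧ q = max(0, a+b−1) on (0.67, 0.67) = 0.34
  (¬t ∧ q) ∧ (q ∧ q) = max(0, a+b−1) on (0.13, 0.34) = 0.00
  → value = 0.0000
|0.4600 − 0.0000| = 0.460

0.460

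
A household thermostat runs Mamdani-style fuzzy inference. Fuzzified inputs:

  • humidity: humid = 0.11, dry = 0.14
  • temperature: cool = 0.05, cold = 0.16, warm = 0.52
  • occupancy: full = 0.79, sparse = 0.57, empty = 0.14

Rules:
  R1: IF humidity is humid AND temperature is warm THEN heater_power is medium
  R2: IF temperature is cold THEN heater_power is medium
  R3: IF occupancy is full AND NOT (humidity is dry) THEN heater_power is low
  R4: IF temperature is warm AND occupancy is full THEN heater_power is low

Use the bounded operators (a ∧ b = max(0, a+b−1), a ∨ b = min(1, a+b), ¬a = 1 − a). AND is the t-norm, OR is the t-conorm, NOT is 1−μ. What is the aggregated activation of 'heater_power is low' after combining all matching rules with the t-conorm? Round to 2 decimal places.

0.96

R1: humid=0.11, warm=0.52; AND[max(0, a+b−1)] → w = 0.00
R2: cold=0.16 → w = 0.16
R3: full=0.79, ¬dry=1−0.14=0.86; AND[max(0, a+b−1)] → w = 0.65
R4: warm=0.52, full=0.79; AND[max(0, a+b−1)] → w = 0.31
Rules with consequent 'low': {R3, R4} → strengths 0.65, 0.31
Aggregate via t-conorm [min(1, a+b)]: 0.96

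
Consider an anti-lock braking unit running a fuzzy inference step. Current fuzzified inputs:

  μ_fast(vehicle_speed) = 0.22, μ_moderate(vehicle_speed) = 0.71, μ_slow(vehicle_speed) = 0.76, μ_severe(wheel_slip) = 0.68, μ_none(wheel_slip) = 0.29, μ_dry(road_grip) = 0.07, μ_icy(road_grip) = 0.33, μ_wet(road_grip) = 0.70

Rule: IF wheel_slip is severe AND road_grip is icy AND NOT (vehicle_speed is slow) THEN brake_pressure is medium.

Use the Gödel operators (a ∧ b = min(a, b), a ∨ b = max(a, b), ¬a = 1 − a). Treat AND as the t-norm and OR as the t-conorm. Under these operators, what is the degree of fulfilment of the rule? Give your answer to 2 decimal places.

firing strength: severe=0.68, icy=0.33, ¬slow=1−0.76=0.24; AND[min(a, b)] → w = 0.24

0.24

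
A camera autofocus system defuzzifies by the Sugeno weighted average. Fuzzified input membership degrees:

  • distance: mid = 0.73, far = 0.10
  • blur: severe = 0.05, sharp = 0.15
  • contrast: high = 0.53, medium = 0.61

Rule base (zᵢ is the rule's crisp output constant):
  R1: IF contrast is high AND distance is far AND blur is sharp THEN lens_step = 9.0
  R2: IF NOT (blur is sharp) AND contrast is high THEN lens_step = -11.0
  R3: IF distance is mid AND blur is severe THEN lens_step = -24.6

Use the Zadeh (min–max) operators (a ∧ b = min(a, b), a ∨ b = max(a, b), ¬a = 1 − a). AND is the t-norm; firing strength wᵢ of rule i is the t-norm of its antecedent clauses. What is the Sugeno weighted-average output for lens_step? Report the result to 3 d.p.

-9.059

R1 (z=9.0): high=0.53, far=0.10, sharp=0.15; AND[min(a, b)] → w = 0.10
R2 (z=-11.0): ¬sharp=1−0.15=0.85, high=0.53; AND[min(a, b)] → w = 0.53
R3 (z=-24.6): mid=0.73, severe=0.05; AND[min(a, b)] → w = 0.05
Weighted average = (0.10·9.0 + 0.53·-11.0 + 0.05·-24.6) / (0.10 + 0.53 + 0.05)
  = -6.1600 / 0.6800 = -9.059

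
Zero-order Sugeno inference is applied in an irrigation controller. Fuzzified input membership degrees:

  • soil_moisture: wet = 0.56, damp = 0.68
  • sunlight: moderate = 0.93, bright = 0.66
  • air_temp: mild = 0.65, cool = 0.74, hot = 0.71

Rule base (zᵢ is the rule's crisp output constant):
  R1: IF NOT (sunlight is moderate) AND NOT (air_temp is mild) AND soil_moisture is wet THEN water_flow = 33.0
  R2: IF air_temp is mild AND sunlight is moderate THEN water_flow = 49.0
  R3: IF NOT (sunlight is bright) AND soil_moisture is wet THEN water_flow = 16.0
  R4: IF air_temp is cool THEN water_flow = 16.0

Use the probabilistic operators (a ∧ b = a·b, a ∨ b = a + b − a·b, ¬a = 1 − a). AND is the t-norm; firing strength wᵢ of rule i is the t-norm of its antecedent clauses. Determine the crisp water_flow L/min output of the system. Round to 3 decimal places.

29.032

R1 (z=33.0): ¬moderate=1−0.93=0.07, ¬mild=1−0.65=0.35, wet=0.56; AND[a·b] → w = 0.0137
R2 (z=49.0): mild=0.65, moderate=0.93; AND[a·b] → w = 0.6045
R3 (z=16.0): ¬bright=1−0.66=0.34, wet=0.56; AND[a·b] → w = 0.1904
R4 (z=16.0): cool=0.74 → w = 0.7400
Weighted average = (0.0137·33.0 + 0.6045·49.0 + 0.1904·16.0 + 0.7400·16.0) / (0.0137 + 0.6045 + 0.1904 + 0.7400)
  = 44.9597 / 1.5486 = 29.032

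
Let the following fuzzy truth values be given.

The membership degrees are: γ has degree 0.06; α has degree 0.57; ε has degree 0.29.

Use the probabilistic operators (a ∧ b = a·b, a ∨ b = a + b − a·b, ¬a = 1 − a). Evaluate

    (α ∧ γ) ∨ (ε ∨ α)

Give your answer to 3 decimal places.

α ∧ γ = a·b on (0.5700, 0.0600) = 0.0342
ε ∨ α = a + b − a·b on (0.2900, 0.5700) = 0.6947
(α ∧ γ) ∨ (ε ∨ α) = a + b − a·b on (0.0342, 0.6947) = 0.7051

0.705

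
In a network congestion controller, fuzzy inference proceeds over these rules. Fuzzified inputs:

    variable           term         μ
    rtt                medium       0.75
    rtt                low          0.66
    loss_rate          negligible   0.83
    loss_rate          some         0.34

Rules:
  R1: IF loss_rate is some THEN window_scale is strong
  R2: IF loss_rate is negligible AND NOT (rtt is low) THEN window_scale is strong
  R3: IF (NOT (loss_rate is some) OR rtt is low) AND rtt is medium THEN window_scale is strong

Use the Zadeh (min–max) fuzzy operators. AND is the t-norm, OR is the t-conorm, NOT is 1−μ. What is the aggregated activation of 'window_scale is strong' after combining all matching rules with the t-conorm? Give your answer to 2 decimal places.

0.66

R1: some=0.34 → w = 0.34
R2: negligible=0.83, ¬low=1−0.66=0.34; AND[min(a, b)] → w = 0.34
R3: (¬some=1−0.34=0.66 OR low=0.66) = 0.66; AND[min(a, b)] with medium=0.75 → w = 0.66
Rules with consequent 'strong': {R1, R2, R3} → strengths 0.34, 0.34, 0.66
Aggregate via t-conorm [max(a, b)]: 0.66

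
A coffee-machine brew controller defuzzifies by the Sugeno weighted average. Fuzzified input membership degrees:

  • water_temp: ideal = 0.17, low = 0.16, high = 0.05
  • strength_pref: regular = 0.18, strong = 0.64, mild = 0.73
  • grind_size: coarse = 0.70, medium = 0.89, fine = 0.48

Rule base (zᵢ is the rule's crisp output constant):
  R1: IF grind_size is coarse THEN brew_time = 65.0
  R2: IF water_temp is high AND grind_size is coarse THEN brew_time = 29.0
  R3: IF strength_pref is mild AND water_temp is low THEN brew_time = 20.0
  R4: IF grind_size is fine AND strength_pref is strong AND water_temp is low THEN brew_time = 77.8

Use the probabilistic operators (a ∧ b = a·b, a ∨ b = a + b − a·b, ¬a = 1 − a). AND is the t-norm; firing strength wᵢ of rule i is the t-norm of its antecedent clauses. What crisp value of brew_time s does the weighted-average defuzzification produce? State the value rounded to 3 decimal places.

R1 (z=65.0): coarse=0.70 → w = 0.7000
R2 (z=29.0): high=0.05, coarse=0.70; AND[a·b] → w = 0.0350
R3 (z=20.0): mild=0.73, low=0.16; AND[a·b] → w = 0.1168
R4 (z=77.8): fine=0.48, strong=0.64, low=0.16; AND[a·b] → w = 0.0492
Weighted average = (0.7000·65.0 + 0.0350·29.0 + 0.1168·20.0 + 0.0492·77.8) / (0.7000 + 0.0350 + 0.1168 + 0.0492)
  = 52.6750 / 0.9010 = 58.466

58.466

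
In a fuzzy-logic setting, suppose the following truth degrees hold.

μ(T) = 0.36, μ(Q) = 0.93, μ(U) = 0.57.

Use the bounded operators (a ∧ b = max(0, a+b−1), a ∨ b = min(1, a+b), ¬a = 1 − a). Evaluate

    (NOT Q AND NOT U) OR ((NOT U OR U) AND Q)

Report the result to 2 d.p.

0.93

NOT Q = 1 − 0.93 = 0.07
NOT U = 1 − 0.57 = 0.43
NOT Q AND NOT U = max(0, a+b−1) on (0.07, 0.43) = 0.00
NOT U = 1 − 0.57 = 0.43
NOT U OR U = min(1, a+b) on (0.43, 0.57) = 1.00
(NOT U OR U) AND Q = max(0, a+b−1) on (1.00, 0.93) = 0.93
(NOT Q AND NOT U) OR ((NOT U OR U) AND Q) = min(1, a+b) on (0.00, 0.93) = 0.93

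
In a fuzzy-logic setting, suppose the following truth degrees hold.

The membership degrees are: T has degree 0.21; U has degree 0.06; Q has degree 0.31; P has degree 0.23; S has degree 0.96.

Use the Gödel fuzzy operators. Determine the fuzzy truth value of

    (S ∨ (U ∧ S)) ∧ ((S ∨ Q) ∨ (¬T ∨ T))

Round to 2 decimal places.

U ∧ S = min(a, b) on (0.06, 0.96) = 0.06
S ∨ (U ∧ S) = max(a, b) on (0.96, 0.06) = 0.96
S ∨ Q = max(a, b) on (0.96, 0.31) = 0.96
¬T = 1 − 0.21 = 0.79
¬T ∨ T = max(a, b) on (0.79, 0.21) = 0.79
(S ∨ Q) ∨ (¬T ∨ T) = max(a, b) on (0.96, 0.79) = 0.96
(S ∨ (U ∧ S)) ∧ ((S ∨ Q) ∨ (¬T ∨ T)) = min(a, b) on (0.96, 0.96) = 0.96

0.96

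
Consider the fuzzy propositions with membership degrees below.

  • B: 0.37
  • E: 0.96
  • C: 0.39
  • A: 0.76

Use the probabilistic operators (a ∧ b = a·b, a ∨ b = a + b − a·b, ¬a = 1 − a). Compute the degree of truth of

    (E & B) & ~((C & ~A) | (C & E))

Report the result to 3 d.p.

0.201

E & B = a·b on (0.9600, 0.3700) = 0.3552
~A = 1 − 0.7600 = 0.2400
C & ~A = a·b on (0.3900, 0.2400) = 0.0936
C & E = a·b on (0.3900, 0.9600) = 0.3744
(C & ~A) | (C & E) = a + b − a·b on (0.0936, 0.3744) = 0.4330
~((C & ~A) | (C & E)) = 1 − 0.4330 = 0.5670
(E & B) & ~((C & ~A) | (C & E)) = a·b on (0.3552, 0.5670) = 0.2014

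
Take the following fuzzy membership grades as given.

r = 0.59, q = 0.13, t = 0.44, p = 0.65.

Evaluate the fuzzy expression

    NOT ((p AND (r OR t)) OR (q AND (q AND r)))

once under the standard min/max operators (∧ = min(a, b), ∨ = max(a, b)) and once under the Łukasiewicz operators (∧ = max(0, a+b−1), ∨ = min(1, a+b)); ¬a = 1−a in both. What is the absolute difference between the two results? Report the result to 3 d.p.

0.060

Under standard min/max:
  r OR t = max(a, b) on (0.59, 0.44) = 0.59
  p AND (r OR t) = min(a, b) on (0.65, 0.59) = 0.59
  q AND r = min(a, b) on (0.13, 0.59) = 0.13
  q AND (q AND r) = min(a, b) on (0.13, 0.13) = 0.13
  (p AND (r OR t)) OR (q AND (q AND r)) = max(a, b) on (0.59, 0.13) = 0.59
  NOT ((p AND (r OR t)) OR (q AND (q AND r))) = 1 − 0.59 = 0.41
  → value = 0.4100
Under Łukasiewicz:
  r OR t = min(1, a+b) on (0.59, 0.44) = 1.00
  p AND (r OR t) = max(0, a+b−1) on (0.65, 1.00) = 0.65
  q AND r = max(0, a+b−1) on (0.13, 0.59) = 0.00
  q AND (q AND r) = max(0, a+b−1) on (0.13, 0.00) = 0.00
  (p AND (r OR t)) OR (q AND (q AND r)) = min(1, a+b) on (0.65, 0.00) = 0.65
  NOT ((p AND (r OR t)) OR (q AND (q AND r))) = 1 − 0.65 = 0.35
  → value = 0.3500
|0.4100 − 0.3500| = 0.060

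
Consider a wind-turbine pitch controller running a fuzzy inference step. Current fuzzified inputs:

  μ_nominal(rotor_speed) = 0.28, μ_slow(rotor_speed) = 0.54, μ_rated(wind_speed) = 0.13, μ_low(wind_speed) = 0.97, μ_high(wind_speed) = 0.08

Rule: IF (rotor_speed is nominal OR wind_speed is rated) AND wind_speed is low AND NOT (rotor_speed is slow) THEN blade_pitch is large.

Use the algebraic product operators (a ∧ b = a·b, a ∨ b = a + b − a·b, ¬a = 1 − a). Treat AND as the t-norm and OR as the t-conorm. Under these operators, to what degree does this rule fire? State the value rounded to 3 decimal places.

firing strength: (nominal=0.28 OR rated=0.13) = 0.3736; AND[a·b] with low=0.97, ¬slow=1−0.54=0.46 → w = 0.1667

0.167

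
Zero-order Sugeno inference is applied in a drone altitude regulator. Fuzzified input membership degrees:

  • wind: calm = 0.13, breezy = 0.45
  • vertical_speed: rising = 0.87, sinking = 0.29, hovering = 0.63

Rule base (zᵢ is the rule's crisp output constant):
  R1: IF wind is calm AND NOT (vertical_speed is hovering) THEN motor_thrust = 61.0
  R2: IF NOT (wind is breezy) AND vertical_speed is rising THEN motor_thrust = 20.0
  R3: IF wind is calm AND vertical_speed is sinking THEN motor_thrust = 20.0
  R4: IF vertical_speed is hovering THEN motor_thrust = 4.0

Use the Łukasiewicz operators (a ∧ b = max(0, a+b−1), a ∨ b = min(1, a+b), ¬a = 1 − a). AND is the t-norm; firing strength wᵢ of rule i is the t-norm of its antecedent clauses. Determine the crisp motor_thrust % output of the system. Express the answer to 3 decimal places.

R1 (z=61.0): calm=0.13, ¬hovering=1−0.63=0.37; AND[max(0, a+b−1)] → w = 0.00
R2 (z=20.0): ¬breezy=1−0.45=0.55, rising=0.87; AND[max(0, a+b−1)] → w = 0.42
R3 (z=20.0): calm=0.13, sinking=0.29; AND[max(0, a+b−1)] → w = 0.00
R4 (z=4.0): hovering=0.63 → w = 0.63
Weighted average = (0.00·61.0 + 0.42·20.0 + 0.00·20.0 + 0.63·4.0) / (0.00 + 0.42 + 0.00 + 0.63)
  = 10.9200 / 1.0500 = 10.400

10.400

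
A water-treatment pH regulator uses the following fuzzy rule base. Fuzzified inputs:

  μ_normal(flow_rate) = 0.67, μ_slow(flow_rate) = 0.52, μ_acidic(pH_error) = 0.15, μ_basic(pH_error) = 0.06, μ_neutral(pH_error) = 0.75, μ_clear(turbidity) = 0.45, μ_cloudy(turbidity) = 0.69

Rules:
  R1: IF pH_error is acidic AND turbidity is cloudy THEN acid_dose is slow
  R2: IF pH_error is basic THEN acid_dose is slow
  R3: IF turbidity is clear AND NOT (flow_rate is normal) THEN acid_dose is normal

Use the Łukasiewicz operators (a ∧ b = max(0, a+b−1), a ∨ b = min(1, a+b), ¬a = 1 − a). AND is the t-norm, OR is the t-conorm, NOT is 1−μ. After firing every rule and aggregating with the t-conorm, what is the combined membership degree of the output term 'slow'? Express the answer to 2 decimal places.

R1: acidic=0.15, cloudy=0.69; AND[max(0, a+b−1)] → w = 0.00
R2: basic=0.06 → w = 0.06
R3: clear=0.45, ¬normal=1−0.67=0.33; AND[max(0, a+b−1)] → w = 0.00
Rules with consequent 'slow': {R1, R2} → strengths 0.00, 0.06
Aggregate via t-conorm [min(1, a+b)]: 0.06

0.06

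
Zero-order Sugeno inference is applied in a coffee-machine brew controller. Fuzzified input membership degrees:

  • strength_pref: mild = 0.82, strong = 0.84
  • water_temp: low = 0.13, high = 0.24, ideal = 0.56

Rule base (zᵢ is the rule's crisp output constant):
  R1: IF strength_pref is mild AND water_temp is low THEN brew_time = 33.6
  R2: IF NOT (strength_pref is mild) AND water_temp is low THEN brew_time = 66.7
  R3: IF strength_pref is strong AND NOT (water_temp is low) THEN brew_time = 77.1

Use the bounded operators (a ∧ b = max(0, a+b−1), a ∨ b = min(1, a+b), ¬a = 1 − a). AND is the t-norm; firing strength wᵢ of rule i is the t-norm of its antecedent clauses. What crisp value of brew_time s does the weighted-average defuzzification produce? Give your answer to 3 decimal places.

R1 (z=33.6): mild=0.82, low=0.13; AND[max(0, a+b−1)] → w = 0.00
R2 (z=66.7): ¬mild=1−0.82=0.18, low=0.13; AND[max(0, a+b−1)] → w = 0.00
R3 (z=77.1): strong=0.84, ¬low=1−0.13=0.87; AND[max(0, a+b−1)] → w = 0.71
Weighted average = (0.00·33.6 + 0.00·66.7 + 0.71·77.1) / (0.00 + 0.00 + 0.71)
  = 54.7410 / 0.7100 = 77.100

77.100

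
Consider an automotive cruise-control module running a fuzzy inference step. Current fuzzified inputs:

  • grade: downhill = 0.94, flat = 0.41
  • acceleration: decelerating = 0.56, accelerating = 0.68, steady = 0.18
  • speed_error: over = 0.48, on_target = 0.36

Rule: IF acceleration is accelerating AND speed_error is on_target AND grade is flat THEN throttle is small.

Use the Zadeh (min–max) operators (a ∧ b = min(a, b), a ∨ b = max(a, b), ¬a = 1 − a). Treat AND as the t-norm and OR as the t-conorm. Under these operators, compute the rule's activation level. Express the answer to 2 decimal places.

0.36

firing strength: accelerating=0.68, on_target=0.36, flat=0.41; AND[min(a, b)] → w = 0.36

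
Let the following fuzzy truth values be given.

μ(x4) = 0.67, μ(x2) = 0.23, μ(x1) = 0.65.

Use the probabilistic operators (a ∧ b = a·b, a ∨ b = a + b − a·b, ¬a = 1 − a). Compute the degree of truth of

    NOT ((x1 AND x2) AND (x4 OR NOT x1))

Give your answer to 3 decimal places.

0.883

x1 AND x2 = a·b on (0.6500, 0.2300) = 0.1495
NOT x1 = 1 − 0.6500 = 0.3500
x4 OR NOT x1 = a + b − a·b on (0.6700, 0.3500) = 0.7855
(x1 AND x2) AND (x4 OR NOT x1) = a·b on (0.1495, 0.7855) = 0.1174
NOT ((x1 AND x2) AND (x4 OR NOT x1)) = 1 − 0.1174 = 0.8826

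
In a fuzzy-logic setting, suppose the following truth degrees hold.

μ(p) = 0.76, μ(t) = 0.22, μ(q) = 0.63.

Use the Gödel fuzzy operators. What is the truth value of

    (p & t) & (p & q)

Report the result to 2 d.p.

p & t = min(a, b) on (0.76, 0.22) = 0.22
p & q = min(a, b) on (0.76, 0.63) = 0.63
(p & t) & (p & q) = min(a, b) on (0.22, 0.63) = 0.22

0.22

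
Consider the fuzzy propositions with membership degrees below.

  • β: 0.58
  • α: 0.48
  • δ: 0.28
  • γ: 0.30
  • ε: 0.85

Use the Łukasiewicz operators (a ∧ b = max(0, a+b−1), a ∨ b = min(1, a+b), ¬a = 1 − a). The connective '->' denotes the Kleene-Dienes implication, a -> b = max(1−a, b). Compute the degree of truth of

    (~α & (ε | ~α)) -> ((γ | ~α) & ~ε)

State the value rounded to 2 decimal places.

0.48

~α = 1 − 0.48 = 0.52
~α = 1 − 0.48 = 0.52
ε | ~α = min(1, a+b) on (0.85, 0.52) = 1.00
~α & (ε | ~α) = max(0, a+b−1) on (0.52, 1.00) = 0.52
~α = 1 − 0.48 = 0.52
γ | ~α = min(1, a+b) on (0.30, 0.52) = 0.82
~ε = 1 − 0.85 = 0.15
(γ | ~α) & ~ε = max(0, a+b−1) on (0.82, 0.15) = 0.00
(~α & (ε | ~α)) -> ((γ | ~α) & ~ε)  [Kleene-Dienes: max(1−a, b)] with a=0.52, b=0.00 → 0.48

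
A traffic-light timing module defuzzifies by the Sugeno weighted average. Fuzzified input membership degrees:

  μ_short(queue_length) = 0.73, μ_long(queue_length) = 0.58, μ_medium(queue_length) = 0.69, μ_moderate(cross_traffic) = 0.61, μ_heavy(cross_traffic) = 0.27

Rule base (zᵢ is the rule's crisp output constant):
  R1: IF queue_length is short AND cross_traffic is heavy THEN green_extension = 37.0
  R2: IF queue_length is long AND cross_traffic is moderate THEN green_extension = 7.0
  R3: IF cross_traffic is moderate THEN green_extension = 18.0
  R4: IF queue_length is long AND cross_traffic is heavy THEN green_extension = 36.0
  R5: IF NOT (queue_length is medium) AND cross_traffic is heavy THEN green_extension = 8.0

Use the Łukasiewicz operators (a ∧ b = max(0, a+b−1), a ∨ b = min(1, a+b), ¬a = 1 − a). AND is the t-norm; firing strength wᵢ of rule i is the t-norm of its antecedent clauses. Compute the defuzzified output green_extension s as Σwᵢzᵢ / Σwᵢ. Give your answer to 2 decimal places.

15.39

R1 (z=37.0): short=0.73, heavy=0.27; AND[max(0, a+b−1)] → w = 0.00
R2 (z=7.0): long=0.58, moderate=0.61; AND[max(0, a+b−1)] → w = 0.19
R3 (z=18.0): moderate=0.61 → w = 0.61
R4 (z=36.0): long=0.58, heavy=0.27; AND[max(0, a+b−1)] → w = 0.00
R5 (z=8.0): ¬medium=1−0.69=0.31, heavy=0.27; AND[max(0, a+b−1)] → w = 0.00
Weighted average = (0.00·37.0 + 0.19·7.0 + 0.61·18.0 + 0.00·36.0 + 0.00·8.0) / (0.00 + 0.19 + 0.61 + 0.00 + 0.00)
  = 12.3100 / 0.8000 = 15.39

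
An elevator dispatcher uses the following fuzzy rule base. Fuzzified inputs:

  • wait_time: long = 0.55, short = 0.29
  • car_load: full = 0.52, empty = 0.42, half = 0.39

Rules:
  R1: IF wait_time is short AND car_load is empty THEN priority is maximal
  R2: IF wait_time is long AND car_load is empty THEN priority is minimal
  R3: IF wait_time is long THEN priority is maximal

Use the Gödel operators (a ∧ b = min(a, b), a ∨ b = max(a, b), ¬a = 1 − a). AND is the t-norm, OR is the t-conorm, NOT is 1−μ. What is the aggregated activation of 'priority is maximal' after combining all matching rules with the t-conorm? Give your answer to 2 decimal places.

0.55

R1: short=0.29, empty=0.42; AND[min(a, b)] → w = 0.29
R2: long=0.55, empty=0.42; AND[min(a, b)] → w = 0.42
R3: long=0.55 → w = 0.55
Rules with consequent 'maximal': {R1, R3} → strengths 0.29, 0.55
Aggregate via t-conorm [max(a, b)]: 0.55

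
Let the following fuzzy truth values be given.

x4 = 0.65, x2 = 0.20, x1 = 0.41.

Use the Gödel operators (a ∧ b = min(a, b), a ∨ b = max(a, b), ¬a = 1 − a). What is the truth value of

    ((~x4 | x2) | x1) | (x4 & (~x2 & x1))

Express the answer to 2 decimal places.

0.41

~x4 = 1 − 0.65 = 0.35
~x4 | x2 = max(a, b) on (0.35, 0.20) = 0.35
(~x4 | x2) | x1 = max(a, b) on (0.35, 0.41) = 0.41
~x2 = 1 − 0.20 = 0.80
~x2 & x1 = min(a, b) on (0.80, 0.41) = 0.41
x4 & (~x2 & x1) = min(a, b) on (0.65, 0.41) = 0.41
((~x4 | x2) | x1) | (x4 & (~x2 & x1)) = max(a, b) on (0.41, 0.41) = 0.41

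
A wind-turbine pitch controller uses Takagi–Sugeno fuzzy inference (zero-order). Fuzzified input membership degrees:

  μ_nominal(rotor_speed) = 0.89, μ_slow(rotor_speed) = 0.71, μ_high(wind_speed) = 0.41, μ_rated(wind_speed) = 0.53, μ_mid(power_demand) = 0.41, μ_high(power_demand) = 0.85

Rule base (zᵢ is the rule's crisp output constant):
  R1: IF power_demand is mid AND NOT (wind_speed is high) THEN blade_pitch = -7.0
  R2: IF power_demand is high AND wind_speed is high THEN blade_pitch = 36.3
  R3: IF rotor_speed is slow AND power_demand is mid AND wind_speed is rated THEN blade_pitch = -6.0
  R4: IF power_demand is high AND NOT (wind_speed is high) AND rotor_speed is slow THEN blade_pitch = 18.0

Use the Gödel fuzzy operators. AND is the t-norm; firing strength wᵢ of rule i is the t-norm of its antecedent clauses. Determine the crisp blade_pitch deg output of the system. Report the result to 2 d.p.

R1 (z=-7.0): mid=0.41, ¬high=1−0.41=0.59; AND[min(a, b)] → w = 0.41
R2 (z=36.3): high=0.85, high=0.41; AND[min(a, b)] → w = 0.41
R3 (z=-6.0): slow=0.71, mid=0.41, rated=0.53; AND[min(a, b)] → w = 0.41
R4 (z=18.0): high=0.85, ¬high=1−0.41=0.59, slow=0.71; AND[min(a, b)] → w = 0.59
Weighted average = (0.41·-7.0 + 0.41·36.3 + 0.41·-6.0 + 0.59·18.0) / (0.41 + 0.41 + 0.41 + 0.59)
  = 20.1730 / 1.8200 = 11.08

11.08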